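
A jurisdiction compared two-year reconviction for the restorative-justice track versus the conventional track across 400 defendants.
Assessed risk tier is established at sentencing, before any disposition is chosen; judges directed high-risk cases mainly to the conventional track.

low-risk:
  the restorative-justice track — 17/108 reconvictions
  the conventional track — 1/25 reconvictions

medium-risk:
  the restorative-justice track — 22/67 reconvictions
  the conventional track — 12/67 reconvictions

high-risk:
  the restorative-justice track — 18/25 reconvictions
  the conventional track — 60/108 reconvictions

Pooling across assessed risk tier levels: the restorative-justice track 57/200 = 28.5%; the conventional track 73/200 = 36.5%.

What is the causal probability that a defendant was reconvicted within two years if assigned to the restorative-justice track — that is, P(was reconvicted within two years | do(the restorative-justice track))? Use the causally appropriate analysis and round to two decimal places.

Within every assessed risk tier level the conventional track has the lower rate, yet pooled the restorative-justice track does — Simpson's reversal.
Assessed risk tier is set before the disposition has any effect — it is not caused by the disposition — and it independently drives the outcome. That makes it a confounder, so the causal comparison is within assessed risk tier levels.
Standardising the restorative-justice track to the population assessed risk tier mix: 0.333·17/108 + 0.335·22/67 + 0.333·18/25 = 0.402.

0.40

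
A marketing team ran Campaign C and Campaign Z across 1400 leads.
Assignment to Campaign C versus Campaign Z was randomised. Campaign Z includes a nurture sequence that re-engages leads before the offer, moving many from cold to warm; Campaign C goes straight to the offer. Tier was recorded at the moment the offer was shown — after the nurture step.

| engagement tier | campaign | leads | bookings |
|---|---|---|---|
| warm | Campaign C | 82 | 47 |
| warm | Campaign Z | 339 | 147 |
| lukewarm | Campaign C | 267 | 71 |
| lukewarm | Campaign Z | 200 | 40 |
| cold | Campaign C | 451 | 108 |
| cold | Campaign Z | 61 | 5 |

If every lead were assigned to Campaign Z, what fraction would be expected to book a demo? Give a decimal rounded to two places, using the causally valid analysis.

0.32

Engagement tier is recorded after the campaign and is itself shifted by it — it sits on the causal path from campaign to outcome. Conditioning on a mediator would strip out part of the effect we want; the pooled comparison gives the total causal effect.
So P(outcome | do(Campaign Z)) is just the pooled rate for Campaign Z: 192/600 = 0.320.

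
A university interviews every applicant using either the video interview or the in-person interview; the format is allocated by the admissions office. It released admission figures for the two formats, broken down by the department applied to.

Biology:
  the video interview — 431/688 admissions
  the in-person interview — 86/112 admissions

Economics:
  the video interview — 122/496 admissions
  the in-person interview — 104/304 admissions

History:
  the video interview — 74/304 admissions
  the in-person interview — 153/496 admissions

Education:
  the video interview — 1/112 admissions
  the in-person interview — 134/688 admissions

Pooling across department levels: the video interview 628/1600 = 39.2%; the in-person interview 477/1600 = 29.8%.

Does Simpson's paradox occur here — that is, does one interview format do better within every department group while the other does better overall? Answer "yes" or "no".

Within each department level (Biology 62.6% vs 76.8%; Economics 24.6% vs 34.2%; History 24.3% vs 30.8%; Education 0.9% vs 19.5%), the in-person interview has the higher rate every time. Pooled: 39.2% vs 29.8% — the video interview has the higher rate overall. The two comparisons disagree.

yes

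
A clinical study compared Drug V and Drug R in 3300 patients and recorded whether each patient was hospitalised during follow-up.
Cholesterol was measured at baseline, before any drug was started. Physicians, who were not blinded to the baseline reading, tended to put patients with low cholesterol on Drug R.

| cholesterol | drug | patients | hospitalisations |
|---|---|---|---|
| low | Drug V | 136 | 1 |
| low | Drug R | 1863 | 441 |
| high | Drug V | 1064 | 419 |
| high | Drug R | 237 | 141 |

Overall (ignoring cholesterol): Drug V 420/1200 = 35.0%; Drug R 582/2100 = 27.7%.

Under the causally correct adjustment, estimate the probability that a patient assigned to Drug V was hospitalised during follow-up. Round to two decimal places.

0.16

Since cholesterol is a pre-existing factor (not a product of the drug) and it affects the outcome on its own, it is a confounder. The stratified rates, not the pooled rate, identify the causal effect.
Standardising Drug V to the population cholesterol mix: 0.606·1/136 + 0.394·419/1064 = 0.160.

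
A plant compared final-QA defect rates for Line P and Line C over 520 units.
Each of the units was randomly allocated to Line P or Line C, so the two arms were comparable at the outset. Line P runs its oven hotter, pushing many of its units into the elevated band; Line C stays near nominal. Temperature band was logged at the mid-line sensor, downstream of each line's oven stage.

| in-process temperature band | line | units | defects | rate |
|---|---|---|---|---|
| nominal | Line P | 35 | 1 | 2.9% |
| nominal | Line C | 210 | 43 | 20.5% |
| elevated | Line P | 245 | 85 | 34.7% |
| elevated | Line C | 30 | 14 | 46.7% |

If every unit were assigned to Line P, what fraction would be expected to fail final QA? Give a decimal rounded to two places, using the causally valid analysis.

Stratifying would compare lines among units the lines themselves sorted into in-process temperature band groups — a form of selection on an intermediate. The unconditioned pooled rates give the total causal effect.
So P(outcome | do(Line P)) is just the pooled rate for Line P: 86/280 = 0.307.

0.31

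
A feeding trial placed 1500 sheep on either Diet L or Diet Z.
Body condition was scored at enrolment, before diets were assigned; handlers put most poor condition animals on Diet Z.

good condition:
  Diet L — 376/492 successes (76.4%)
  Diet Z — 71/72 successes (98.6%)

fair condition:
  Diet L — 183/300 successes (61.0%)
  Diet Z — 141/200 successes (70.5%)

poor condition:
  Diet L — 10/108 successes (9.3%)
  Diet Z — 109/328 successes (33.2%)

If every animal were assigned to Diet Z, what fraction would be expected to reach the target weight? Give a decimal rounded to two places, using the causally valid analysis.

0.70

The starting body condition-specific comparison favours Diet Z throughout, but the pooled figures favour Diet L. The question is whether to condition on starting body condition.
Starting body condition is set before the diet has any effect — it is not caused by the diet — and it independently drives the outcome. That makes it a confounder, so the causal comparison is within starting body condition levels.
Standardising Diet Z to the population starting body condition mix: 0.376·71/72 + 0.333·141/200 + 0.291·109/328 = 0.702.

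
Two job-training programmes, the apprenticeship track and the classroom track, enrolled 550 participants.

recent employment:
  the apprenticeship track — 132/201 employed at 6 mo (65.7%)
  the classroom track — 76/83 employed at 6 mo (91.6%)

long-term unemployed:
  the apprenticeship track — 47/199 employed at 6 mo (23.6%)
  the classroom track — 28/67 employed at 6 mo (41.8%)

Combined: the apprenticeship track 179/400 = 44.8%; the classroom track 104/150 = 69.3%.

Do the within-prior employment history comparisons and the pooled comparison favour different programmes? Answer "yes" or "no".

no

Within each prior employment history level (recent employment 65.7% vs 91.6%; long-term unemployed 23.6% vs 41.8%), the classroom track has the higher rate every time. Pooled: 44.8% vs 69.3% — the classroom track has the higher rate overall. They agree.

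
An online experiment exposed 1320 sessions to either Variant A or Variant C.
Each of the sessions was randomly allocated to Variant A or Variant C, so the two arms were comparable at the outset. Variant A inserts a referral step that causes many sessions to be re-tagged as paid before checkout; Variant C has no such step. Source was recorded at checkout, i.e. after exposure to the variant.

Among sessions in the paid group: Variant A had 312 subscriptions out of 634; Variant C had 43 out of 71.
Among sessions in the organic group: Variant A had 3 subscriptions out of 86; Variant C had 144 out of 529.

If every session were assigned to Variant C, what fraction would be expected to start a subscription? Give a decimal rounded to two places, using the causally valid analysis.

0.31

Variant C is higher inside every traffic source stratum but Variant A is higher in aggregate. Whether to stratify depends on how traffic source relates to the variant.
Traffic source is recorded after the variant and is itself shifted by it — it sits on the causal path from variant to outcome. Conditioning on a mediator would strip out part of the effect we want; the pooled comparison gives the total causal effect.
So P(outcome | do(Variant C)) is just the pooled rate for Variant C: 187/600 = 0.312.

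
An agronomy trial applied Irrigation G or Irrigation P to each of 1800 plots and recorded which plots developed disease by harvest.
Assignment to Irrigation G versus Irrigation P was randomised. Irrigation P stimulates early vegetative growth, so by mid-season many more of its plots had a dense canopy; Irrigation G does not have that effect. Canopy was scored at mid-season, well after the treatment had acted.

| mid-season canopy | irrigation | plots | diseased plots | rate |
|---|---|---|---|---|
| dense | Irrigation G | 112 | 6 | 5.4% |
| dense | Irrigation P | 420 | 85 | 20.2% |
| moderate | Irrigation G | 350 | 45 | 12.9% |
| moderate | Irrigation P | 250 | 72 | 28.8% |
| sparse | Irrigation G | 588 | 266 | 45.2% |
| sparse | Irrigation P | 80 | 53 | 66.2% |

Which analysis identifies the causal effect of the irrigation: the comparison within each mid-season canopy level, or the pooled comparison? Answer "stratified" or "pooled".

Stratifying would compare irrigations among plots the irrigations themselves sorted into mid-season canopy groups — a form of selection on an intermediate. The unconditioned pooled rates give the total causal effect.
Pooled: Irrigation G 30.2% vs Irrigation P 28.0%; Irrigation P is lower overall.

pooled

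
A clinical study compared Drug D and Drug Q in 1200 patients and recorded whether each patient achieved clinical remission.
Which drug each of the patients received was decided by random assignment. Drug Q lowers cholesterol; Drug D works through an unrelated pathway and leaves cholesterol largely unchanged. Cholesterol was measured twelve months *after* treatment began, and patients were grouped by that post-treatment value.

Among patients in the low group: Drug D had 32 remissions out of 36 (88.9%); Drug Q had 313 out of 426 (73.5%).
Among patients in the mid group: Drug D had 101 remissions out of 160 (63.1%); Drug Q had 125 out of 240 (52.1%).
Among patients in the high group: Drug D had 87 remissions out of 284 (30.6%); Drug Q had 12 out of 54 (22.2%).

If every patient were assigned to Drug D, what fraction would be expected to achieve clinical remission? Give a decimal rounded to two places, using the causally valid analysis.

0.46

Drug D is higher inside every cholesterol stratum but Drug Q is higher in aggregate. Whether to stratify depends on how cholesterol relates to the drug.
Cholesterol is recorded after the drug and is itself shifted by it — it sits on the causal path from drug to outcome. Conditioning on a mediator would strip out part of the effect we want; the pooled comparison gives the total causal effect.
So P(outcome | do(Drug D)) is just the pooled rate for Drug D: 220/480 = 0.458.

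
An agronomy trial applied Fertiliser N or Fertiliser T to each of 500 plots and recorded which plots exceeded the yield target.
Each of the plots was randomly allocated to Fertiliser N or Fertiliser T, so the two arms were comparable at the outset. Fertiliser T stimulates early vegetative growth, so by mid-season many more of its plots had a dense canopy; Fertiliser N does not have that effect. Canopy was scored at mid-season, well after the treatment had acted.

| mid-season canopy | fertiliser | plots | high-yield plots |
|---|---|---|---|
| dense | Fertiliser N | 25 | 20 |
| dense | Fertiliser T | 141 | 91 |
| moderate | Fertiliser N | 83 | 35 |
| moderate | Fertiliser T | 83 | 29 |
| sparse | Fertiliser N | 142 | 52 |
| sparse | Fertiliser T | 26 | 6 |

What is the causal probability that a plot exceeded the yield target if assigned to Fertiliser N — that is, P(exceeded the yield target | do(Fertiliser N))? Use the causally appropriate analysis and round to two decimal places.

The mid-season canopy-specific comparison favours Fertiliser N throughout, but the pooled figures favour Fertiliser T. The question is whether to condition on mid-season canopy.
Mid-season canopy lies on the pathway fertiliser → mid-season canopy → outcome, so adjusting for it blocks the indirect effect. For the total causal effect of fertiliser, use the unadjusted pooled rates.
So P(outcome | do(Fertiliser N)) is just the pooled rate for Fertiliser N: 107/250 = 0.428.

0.43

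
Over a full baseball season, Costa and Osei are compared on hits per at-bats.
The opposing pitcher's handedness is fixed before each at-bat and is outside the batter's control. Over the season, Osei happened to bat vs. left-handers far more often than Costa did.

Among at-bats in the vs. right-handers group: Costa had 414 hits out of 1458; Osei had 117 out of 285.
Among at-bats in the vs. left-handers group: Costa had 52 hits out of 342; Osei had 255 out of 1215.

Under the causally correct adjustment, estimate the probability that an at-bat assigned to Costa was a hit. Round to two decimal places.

Within every pitcher handedness level Osei has the higher rate, yet pooled Costa does — Simpson's reversal.
Pitcher handedness satisfies the back-door criterion: it is not a descendant of the player, and it blocks the spurious path from player to outcome. Adjusting for it (i.e., using the within-pitcher handedness rates) gives the causal effect.
Standardising Costa to the population pitcher handedness mix: 0.528·414/1458 + 0.472·52/342 = 0.222.

0.22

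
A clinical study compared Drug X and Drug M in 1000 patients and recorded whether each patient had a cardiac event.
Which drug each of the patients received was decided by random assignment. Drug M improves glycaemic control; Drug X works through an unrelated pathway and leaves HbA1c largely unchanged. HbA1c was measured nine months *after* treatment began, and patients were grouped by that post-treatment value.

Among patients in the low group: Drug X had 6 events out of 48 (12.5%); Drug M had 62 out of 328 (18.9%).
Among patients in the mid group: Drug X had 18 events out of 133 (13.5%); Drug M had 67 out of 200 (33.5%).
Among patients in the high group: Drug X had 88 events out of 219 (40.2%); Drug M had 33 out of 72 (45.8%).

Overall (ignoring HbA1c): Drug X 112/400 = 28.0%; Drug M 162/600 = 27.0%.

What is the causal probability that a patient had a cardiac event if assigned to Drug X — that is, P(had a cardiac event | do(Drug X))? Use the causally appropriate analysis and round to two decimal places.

The HbA1c-specific comparison favours Drug X throughout, but the pooled figures favour Drug M. The question is whether to condition on HbA1c.
HbA1c is downstream of the drug. One should not condition on a consequence of treatment, so the overall rates are the right comparison.
So P(outcome | do(Drug X)) is just the pooled rate for Drug X: 112/400 = 0.280.

0.28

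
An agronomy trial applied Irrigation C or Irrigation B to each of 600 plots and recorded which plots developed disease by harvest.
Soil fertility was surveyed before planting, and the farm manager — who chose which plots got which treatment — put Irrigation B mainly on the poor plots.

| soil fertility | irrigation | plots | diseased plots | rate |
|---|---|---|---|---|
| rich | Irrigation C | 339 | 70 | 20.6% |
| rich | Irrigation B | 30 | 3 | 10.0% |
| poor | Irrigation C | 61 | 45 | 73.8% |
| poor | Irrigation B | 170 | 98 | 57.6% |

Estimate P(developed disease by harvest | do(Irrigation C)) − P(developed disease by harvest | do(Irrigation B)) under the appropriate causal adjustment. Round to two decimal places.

The imbalance in soil fertility arose from how plots were allocated, not from anything the irrigation did; and soil fertility independently affects the outcome. The pooled gap is confounded — condition on soil fertility.
Adjusting over the population distribution of soil fertility: 0.615·(0.206−0.100) + 0.385·(0.738−0.576) = +0.128.

+0.13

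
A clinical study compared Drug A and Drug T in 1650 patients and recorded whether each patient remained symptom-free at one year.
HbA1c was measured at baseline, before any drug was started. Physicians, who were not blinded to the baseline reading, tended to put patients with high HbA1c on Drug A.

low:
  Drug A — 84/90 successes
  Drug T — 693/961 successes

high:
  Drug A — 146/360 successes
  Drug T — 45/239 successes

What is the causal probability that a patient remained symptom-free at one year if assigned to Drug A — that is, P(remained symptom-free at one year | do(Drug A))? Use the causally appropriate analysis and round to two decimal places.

0.74

Within every HbA1c level Drug A has the higher rate, yet pooled Drug T does — Simpson's reversal.
Nothing the drug does changes HbA1c; the imbalance is an allocation artefact. With HbA1c also predicting the outcome, the pooled figure is confounded, and the within-stratum comparison is the causal one.
Standardising Drug A to the population HbA1c mix: 0.637·84/90 + 0.363·146/360 = 0.742.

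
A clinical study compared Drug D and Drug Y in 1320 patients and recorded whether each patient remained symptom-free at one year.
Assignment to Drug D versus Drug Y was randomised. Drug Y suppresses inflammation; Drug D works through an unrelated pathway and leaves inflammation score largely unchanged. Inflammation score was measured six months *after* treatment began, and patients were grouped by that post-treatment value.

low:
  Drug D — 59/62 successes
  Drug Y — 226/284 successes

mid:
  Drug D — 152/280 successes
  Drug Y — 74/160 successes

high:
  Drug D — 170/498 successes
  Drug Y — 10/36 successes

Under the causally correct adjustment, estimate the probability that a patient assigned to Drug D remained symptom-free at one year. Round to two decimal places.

0.45

Within every inflammation score level Drug D has the higher rate, yet pooled Drug Y does — Simpson's reversal.
Inflammation score lies on the pathway drug → inflammation score → outcome, so adjusting for it blocks the indirect effect. For the total causal effect of drug, use the unadjusted pooled rates.
So P(outcome | do(Drug D)) is just the pooled rate for Drug D: 381/840 = 0.454.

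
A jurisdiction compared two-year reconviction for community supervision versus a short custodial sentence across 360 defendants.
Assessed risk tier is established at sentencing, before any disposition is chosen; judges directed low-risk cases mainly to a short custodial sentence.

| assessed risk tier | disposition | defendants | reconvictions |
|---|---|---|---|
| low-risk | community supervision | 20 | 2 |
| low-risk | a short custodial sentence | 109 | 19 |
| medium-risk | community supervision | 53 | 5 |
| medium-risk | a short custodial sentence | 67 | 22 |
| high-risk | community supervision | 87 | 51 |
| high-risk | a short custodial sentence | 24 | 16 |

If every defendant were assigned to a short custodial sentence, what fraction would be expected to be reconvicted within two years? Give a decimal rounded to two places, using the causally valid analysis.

community supervision is lower inside every assessed risk tier stratum but a short custodial sentence is lower in aggregate. Whether to stratify depends on how assessed risk tier relates to the disposition.
Assessed risk tier differs across dispositions for reasons unrelated to any effect of the disposition itself, and it separately predicts the outcome — a classic confounder. We must compare within assessed risk tier levels.
Standardising a short custodial sentence to the population assessed risk tier mix: 0.358·19/109 + 0.333·22/67 + 0.308·16/24 = 0.377.

0.38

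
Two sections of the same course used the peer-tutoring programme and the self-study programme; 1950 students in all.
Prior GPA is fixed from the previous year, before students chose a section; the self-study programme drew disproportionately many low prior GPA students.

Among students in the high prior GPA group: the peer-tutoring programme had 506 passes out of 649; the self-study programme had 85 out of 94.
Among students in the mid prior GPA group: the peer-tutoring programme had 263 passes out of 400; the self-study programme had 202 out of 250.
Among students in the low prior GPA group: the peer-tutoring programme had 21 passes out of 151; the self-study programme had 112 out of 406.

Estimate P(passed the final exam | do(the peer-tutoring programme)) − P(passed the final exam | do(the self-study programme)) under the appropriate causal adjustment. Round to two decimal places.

-0.14

The imbalance in prior GPA band arose from how students were allocated, not from anything the teaching method did; and prior GPA band independently affects the outcome. The pooled gap is confounded — condition on prior GPA band.
Adjusting over the population distribution of prior GPA band: 0.381·(0.780−0.904) + 0.333·(0.657−0.808) + 0.286·(0.139−0.276) = -0.137.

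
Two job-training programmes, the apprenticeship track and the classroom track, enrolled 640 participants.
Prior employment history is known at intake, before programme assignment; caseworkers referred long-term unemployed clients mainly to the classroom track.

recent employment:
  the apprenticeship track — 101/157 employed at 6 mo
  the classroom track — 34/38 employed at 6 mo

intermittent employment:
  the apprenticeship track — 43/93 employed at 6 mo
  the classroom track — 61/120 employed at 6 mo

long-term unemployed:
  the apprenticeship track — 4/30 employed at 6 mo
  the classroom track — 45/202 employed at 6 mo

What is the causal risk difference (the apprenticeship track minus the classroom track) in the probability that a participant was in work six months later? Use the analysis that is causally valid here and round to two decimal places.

the classroom track is higher inside every prior employment history stratum but the apprenticeship track is higher in aggregate. Whether to stratify depends on how prior employment history relates to the programme.
The imbalance in prior employment history arose from how participants were allocated, not from anything the programme did; and prior employment history independently affects the outcome. The pooled gap is confounded — condition on prior employment history.
Adjusting over the population distribution of prior employment history: 0.305·(0.643−0.895) + 0.333·(0.462−0.508) + 0.362·(0.133−0.223) = -0.124.

-0.12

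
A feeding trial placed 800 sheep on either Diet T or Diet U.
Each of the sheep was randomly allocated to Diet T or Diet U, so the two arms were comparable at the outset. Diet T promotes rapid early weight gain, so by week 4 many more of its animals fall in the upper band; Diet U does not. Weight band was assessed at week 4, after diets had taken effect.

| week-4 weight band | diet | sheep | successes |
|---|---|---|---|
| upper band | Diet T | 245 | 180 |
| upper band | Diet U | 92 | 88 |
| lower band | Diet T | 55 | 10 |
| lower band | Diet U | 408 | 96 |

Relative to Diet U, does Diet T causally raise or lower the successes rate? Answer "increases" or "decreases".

The week-4 weight band-specific comparison favours Diet U throughout, but the pooled figures favour Diet T. The question is whether to condition on week-4 weight band.
Week-4 weight band lies on the pathway diet → week-4 weight band → outcome, so adjusting for it blocks the indirect effect. For the total causal effect of diet, use the unadjusted pooled rates.
Pooled: Diet T 63.3% vs Diet U 36.8%; Diet T is higher overall.

increases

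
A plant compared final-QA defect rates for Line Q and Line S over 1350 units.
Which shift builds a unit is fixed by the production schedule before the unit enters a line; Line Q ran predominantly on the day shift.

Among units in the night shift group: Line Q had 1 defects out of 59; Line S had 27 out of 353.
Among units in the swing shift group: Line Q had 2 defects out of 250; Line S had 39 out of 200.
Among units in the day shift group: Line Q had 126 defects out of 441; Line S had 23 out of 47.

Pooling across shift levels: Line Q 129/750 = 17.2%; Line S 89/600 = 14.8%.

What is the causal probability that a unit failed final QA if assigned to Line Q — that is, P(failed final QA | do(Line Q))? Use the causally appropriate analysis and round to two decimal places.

Shift differs across lines for reasons unrelated to any effect of the line itself, and it separately predicts the outcome — a classic confounder. We must compare within shift levels.
Standardising Line Q to the population shift mix: 0.305·1/59 + 0.333·2/250 + 0.361·126/441 = 0.111.

0.11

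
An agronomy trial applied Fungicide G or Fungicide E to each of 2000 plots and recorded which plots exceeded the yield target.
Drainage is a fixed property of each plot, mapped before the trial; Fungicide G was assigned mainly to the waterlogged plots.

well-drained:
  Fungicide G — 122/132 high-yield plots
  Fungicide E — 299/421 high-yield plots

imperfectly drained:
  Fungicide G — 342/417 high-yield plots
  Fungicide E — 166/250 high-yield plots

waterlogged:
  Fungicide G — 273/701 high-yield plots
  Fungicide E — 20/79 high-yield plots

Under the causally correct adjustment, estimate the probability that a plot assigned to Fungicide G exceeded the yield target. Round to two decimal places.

Field drainage satisfies the back-door criterion: it is not a descendant of the fungicide, and it blocks the spurious path from fungicide to outcome. Adjusting for it (i.e., using the within-field drainage rates) gives the causal effect.
Standardising Fungicide G to the population field drainage mix: 0.277·122/132 + 0.334·342/417 + 0.390·273/701 = 0.681.

0.68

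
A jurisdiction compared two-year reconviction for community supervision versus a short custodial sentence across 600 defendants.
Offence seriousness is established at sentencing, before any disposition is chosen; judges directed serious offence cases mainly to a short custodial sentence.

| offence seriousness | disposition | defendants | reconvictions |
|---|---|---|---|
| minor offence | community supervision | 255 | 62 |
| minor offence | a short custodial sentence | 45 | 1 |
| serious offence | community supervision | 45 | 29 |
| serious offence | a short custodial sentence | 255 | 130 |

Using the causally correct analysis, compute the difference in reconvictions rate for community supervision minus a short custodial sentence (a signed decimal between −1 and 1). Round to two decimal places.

Nothing the disposition does changes offence seriousness; the imbalance is an allocation artefact. With offence seriousness also predicting the outcome, the pooled figure is confounded, and the within-stratum comparison is the causal one.
Adjusting over the population distribution of offence seriousness: 0.500·(0.243−0.022) + 0.500·(0.644−0.510) = +0.178.

+0.18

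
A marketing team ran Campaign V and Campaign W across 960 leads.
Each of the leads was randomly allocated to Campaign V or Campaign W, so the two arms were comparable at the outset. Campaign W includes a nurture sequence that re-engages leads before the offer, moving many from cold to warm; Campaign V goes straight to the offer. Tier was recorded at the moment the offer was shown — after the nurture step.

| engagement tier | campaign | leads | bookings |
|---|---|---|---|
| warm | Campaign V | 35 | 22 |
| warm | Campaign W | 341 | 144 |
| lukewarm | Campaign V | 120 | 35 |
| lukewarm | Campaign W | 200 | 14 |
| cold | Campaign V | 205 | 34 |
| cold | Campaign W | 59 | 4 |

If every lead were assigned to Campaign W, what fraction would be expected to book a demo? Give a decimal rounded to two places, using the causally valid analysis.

Engagement tier is recorded after the campaign and is itself shifted by it — it sits on the causal path from campaign to outcome. Conditioning on a mediator would strip out part of the effect we want; the pooled comparison gives the total causal effect.
So P(outcome | do(Campaign W)) is just the pooled rate for Campaign W: 162/600 = 0.270.

0.27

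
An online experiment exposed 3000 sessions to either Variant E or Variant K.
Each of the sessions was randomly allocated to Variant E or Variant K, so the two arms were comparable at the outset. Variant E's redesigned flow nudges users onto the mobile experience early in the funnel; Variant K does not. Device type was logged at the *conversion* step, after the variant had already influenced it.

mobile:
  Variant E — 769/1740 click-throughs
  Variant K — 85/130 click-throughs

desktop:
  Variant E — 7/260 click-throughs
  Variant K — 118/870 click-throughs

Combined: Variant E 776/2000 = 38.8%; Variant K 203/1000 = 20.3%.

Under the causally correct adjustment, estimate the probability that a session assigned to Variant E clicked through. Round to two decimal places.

Device type is downstream of the variant. One should not condition on a consequence of treatment, so the overall rates are the right comparison.
So P(outcome | do(Variant E)) is just the pooled rate for Variant E: 776/2000 = 0.388.

0.39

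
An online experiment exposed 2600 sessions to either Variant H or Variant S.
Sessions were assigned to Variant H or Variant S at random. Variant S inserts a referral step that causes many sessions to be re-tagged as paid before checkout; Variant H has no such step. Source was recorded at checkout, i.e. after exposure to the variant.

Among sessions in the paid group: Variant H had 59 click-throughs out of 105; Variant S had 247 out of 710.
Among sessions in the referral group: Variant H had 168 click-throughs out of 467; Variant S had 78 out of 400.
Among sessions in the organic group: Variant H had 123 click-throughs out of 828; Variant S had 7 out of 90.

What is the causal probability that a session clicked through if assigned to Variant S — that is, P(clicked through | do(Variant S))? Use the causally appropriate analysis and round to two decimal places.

Traffic source is recorded after the variant and is itself shifted by it — it sits on the causal path from variant to outcome. Conditioning on a mediator would strip out part of the effect we want; the pooled comparison gives the total causal effect.
So P(outcome | do(Variant S)) is just the pooled rate for Variant S: 332/1200 = 0.277.

0.28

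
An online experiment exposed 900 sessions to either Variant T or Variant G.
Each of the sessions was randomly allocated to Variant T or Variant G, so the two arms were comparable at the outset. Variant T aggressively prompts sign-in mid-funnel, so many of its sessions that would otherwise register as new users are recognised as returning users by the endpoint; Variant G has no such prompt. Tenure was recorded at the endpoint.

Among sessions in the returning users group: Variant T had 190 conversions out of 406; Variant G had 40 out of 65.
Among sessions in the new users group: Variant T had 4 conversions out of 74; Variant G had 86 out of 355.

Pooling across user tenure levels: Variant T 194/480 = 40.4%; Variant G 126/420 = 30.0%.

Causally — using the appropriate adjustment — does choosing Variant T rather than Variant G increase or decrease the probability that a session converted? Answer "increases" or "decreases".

Because the variant influences user tenure, user tenure is a post-treatment mediator, not a confounder. Stratifying on it would bias the estimate; the causal effect is the crude pooled difference.
Pooled: Variant T 40.4% vs Variant G 30.0%; Variant T is higher overall.

increases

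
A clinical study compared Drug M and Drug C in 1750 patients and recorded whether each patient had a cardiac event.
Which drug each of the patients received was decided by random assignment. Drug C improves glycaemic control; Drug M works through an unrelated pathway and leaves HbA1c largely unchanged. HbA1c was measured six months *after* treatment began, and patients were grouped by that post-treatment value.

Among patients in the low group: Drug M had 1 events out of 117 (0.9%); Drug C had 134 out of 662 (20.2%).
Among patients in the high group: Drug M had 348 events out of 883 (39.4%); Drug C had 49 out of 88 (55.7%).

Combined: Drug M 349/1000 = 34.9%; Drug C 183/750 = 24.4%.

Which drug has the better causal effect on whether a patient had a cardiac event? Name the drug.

Drug C

Because the drug influences HbA1c, HbA1c is a post-treatment mediator, not a confounder. Stratifying on it would bias the estimate; the causal effect is the crude pooled difference.
Pooled: Drug M 34.9% vs Drug C 24.4%; Drug C is lower overall.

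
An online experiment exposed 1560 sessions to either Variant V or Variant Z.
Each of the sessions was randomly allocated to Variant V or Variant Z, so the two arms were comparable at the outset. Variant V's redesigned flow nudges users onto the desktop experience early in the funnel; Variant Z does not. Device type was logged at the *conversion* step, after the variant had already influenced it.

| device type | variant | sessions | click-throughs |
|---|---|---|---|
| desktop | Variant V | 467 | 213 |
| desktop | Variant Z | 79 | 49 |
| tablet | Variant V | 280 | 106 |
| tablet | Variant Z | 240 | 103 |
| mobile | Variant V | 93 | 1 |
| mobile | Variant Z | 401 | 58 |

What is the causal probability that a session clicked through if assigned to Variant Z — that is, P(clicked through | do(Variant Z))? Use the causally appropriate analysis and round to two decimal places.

0.29

Within every device type level Variant Z has the higher rate, yet pooled Variant V does — Simpson's reversal.
Device type here is a post-treatment variable shaped by the variant; conditioning on it would introduce bias rather than remove it. The overall comparison is the causal one.
So P(outcome | do(Variant Z)) is just the pooled rate for Variant Z: 210/720 = 0.292.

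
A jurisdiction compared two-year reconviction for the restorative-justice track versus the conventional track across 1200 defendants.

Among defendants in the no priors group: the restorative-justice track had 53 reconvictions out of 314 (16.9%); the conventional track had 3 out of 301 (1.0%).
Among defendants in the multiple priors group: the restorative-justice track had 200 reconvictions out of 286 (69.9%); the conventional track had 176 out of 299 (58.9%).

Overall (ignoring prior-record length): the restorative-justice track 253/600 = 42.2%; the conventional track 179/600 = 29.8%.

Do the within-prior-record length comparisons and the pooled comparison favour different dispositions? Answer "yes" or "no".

Within each prior-record length level (no priors 16.9% vs 1.0%; multiple priors 69.9% vs 58.9%), the conventional track has the lower rate every time. Pooled: 42.2% vs 29.8% — the conventional track has the lower rate overall. They agree.

no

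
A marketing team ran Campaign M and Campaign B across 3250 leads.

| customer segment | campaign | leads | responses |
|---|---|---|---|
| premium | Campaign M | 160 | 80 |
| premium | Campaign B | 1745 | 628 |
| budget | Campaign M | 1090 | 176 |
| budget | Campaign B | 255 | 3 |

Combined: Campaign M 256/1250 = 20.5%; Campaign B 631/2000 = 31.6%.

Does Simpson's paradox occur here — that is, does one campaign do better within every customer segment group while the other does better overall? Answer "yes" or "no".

Within each customer segment level (premium 50.0% vs 36.0%; budget 16.1% vs 1.2%), Campaign M has the higher rate every time. Pooled: 20.5% vs 31.6% — Campaign B has the higher rate overall. The two comparisons disagree.

yes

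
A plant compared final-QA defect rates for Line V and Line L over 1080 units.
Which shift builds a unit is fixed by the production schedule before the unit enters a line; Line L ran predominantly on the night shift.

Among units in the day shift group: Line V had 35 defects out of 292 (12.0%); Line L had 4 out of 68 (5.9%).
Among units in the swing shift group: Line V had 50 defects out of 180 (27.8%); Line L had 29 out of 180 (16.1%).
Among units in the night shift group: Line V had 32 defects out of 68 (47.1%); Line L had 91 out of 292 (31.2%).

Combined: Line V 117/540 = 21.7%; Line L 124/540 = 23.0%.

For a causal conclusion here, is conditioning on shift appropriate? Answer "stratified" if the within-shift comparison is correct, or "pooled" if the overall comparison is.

stratified

The stratified and pooled comparisons disagree (Line L wins within each shift; Line V wins overall), so the answer turns on the causal role of shift.
Shift is set before the line has any effect — it is not caused by the line — and it independently drives the outcome. That makes it a confounder, so the causal comparison is within shift levels.
Within each level — day shift: 12.0% vs 5.9%; swing shift: 27.8% vs 16.1%; night shift: 47.1% vs 31.2% — Line L is lower every time.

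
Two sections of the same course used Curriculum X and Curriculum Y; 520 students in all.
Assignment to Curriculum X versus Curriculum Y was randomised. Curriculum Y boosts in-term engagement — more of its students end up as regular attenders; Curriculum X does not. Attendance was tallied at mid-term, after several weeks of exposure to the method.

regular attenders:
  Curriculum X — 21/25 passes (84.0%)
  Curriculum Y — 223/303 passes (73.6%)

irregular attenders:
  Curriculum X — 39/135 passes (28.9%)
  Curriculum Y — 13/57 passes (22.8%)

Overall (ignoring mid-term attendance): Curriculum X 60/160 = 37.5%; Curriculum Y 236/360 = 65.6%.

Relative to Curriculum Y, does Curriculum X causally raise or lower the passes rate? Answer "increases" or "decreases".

Curriculum X is higher inside every mid-term attendance stratum but Curriculum Y is higher in aggregate. Whether to stratify depends on how mid-term attendance relates to the teaching method.
The distribution of mid-term attendance is itself part of what the teaching method does — it is an intermediate outcome. Holding it fixed would remove that part of the effect; the total effect is the pooled difference.
Pooled: Curriculum X 37.5% vs Curriculum Y 65.6%; Curriculum Y is higher overall.

decreases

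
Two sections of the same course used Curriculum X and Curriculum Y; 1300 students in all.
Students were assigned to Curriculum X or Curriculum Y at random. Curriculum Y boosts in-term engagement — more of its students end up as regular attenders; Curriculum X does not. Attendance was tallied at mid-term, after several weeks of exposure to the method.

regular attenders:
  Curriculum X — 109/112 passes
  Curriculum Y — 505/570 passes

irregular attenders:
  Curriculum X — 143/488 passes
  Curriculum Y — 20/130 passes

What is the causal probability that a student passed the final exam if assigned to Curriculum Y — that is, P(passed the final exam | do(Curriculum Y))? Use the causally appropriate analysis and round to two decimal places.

The distribution of mid-term attendance is itself part of what the teaching method does — it is an intermediate outcome. Holding it fixed would remove that part of the effect; the total effect is the pooled difference.
So P(outcome | do(Curriculum Y)) is just the pooled rate for Curriculum Y: 525/700 = 0.750.

0.75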